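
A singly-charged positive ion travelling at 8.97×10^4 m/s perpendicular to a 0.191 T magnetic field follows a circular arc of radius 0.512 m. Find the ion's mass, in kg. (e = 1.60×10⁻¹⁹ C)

m ≈ 1.74×10^-25 kg

qvB = mv²/r ⇒ m = qBr/v.
m = (1×1.60×10^-19)(0.191)(0.512) / (8.97×10^4) = 1.74×10^-25 kg.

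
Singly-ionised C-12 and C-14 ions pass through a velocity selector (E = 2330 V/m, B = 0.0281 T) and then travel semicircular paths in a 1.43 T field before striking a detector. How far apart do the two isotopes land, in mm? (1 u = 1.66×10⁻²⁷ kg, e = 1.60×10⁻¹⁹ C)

Both emerge at v = E/B₁ = 8.29×10^4 m/s.
r = mv/(qB₂), so r₁ = 7.22×10^-3 m and r₂ = 8.42×10^-3 m, giving Δr = 1.20×10^-3 m.
After a semicircle each ion lands a diameter 2r from the entry slit, so the separation is 2Δr = 2.41×10^-3 m.

Δd ≈ 2.41 mm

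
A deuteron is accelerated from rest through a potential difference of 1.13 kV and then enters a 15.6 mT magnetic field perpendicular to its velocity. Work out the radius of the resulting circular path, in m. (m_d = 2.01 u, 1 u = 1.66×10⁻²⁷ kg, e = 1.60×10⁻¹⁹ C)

r ≈ 0.440 m

The kinetic energy gained is K = qV = (1×1.60×10^-19)(1130) = 1.81×10^-16 J.
v = √(2K/m) = 3.29×10^5 m/s.
r = mv/(qB) = (3.34×10^-27)(3.29×10^5) / [(1×1.60×10^-19)(0.0156)] = 0.440 m.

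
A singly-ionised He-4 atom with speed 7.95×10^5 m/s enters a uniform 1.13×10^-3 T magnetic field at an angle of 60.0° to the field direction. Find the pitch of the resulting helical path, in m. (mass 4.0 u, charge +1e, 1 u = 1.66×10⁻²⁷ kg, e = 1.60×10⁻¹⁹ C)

The velocity component along B is v∥ = v cos60.0° = 3.98×10^5 m/s.
The cyclotron period T = 2πm/(qB) = 2.31×10^-4 s is set by m, q, B alone.
Pitch = v∥·T = (3.98×10^5)(2.31×10^-4) = 91.7 m.

pitch ≈ 91.7 m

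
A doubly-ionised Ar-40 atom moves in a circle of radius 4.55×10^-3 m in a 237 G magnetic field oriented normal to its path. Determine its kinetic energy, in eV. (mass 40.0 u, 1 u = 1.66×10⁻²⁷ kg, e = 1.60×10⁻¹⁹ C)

v = qBr/m = (2×1.60×10^-19)(0.0237)(4.55×10^-3) / (6.64×10^-26) = 520 m/s.
K = ½mv² = 0.5·(6.64×10^-26)·(520)² = 8.97×10^-21 J = 0.0560 eV.

K ≈ 0.0560 eV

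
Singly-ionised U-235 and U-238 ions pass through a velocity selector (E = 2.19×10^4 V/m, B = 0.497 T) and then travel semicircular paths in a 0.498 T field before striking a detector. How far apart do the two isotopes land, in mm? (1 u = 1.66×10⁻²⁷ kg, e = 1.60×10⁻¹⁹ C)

Δd ≈ 5.51 mm

Both emerge at v = E/B₁ = 4.41×10^4 m/s.
r = mv/(qB₂), so r₁ = 0.21573 m and r₂ = 0.21849 m, giving Δr = 2.75×10^-3 m.
After a semicircle each ion lands a diameter 2r from the entry slit, so the separation is 2Δr = 5.51×10^-3 m.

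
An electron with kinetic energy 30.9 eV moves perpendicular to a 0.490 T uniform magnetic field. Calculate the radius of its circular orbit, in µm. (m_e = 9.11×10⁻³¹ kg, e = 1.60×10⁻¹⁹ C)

r ≈ 38.3 µm

Convert the energy: K = 30.9 eV = 4.94×10^-18 J.
v = √(2K/m) = √(2·4.94×10^-18/9.11×10^-31) = 3.29×10^6 m/s.
r = mv/(qB) = (9.11×10^-31)(3.29×10^6) / [(1×1.60×10^-19)(0.490)] = 3.83×10^-5 m.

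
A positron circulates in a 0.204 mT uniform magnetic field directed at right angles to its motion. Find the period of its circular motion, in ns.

The cyclotron period is independent of speed: T = 2πm/(qB).
T = 2π(9.11×10^-31) / [(1×1.60×10^-19)(2.04×10^-4)] = 1.75×10^-7 s.

T ≈ 175 ns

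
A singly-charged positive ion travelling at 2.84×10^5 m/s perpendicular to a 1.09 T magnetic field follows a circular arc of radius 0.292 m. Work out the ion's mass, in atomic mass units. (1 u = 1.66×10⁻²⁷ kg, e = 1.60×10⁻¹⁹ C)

qvB = mv²/r ⇒ m = qBr/v.
m = (1×1.60×10^-19)(1.09)(0.292) / (2.84×10^5) = 1.79×10^-25 kg = 108 u.

m ≈ 108 u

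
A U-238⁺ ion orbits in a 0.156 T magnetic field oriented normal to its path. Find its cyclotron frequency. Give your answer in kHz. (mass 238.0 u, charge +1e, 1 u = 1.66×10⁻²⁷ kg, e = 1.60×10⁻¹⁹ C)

f ≈ 10.1 kHz

f = qB/(2πm) = (1×1.60×10^-19)(0.156) / [2π(3.95×10^-25)] = 1.01×10^4 Hz.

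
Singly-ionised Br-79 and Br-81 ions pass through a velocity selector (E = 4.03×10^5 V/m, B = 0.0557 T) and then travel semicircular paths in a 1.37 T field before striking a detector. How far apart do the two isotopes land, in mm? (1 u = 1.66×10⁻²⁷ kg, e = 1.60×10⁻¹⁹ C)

Both emerge at v = E/B₁ = 7.24×10^6 m/s.
r = mv/(qB₂), so r₁ = 4.329 m and r₂ = 4.438 m, giving Δr = 0.110 m.
After a semicircle each ion lands a diameter 2r from the entry slit, so the separation is 2Δr = 0.219 m.

Δd ≈ 219 mm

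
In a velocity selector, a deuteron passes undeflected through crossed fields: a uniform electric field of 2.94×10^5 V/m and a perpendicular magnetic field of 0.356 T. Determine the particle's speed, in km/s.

For zero net force, qE = qvB, so v = E/B.
v = (2.94×10^5) / (0.356) = 8.26×10^5 m/s.

v ≈ 826 km/s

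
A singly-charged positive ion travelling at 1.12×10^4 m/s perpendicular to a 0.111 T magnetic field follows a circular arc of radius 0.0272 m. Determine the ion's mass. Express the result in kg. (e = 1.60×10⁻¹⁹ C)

m ≈ 4.31×10^-26 kg

qvB = mv²/r ⇒ m = qBr/v.
m = (1×1.60×10^-19)(0.111)(0.0272) / (1.12×10^4) = 4.31×10^-26 kg.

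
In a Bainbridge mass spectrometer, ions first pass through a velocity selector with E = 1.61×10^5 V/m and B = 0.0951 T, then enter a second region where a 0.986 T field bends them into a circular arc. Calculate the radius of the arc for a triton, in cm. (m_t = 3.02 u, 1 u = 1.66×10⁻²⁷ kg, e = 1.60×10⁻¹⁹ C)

The selector passes v = E/B = 1.61×10^5/0.0951 = 1.69×10^6 m/s.
In the deflection region, r = mv/(qB₂) = (5.01×10^-27)(1.69×10^6) / [(1×1.60×10^-19)(0.986)] = 0.0538 m.

r ≈ 5.38 cm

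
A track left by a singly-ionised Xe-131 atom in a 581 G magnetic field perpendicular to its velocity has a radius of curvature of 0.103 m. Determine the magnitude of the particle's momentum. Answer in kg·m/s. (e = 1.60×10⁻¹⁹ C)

p ≈ 9.57×10^-22 kg·m/s

Since qvB = mv²/r, the momentum p = mv = qBr.
p = (1×1.60×10^-19)(0.0581)(0.103) = 9.57×10^-22 kg·m/s.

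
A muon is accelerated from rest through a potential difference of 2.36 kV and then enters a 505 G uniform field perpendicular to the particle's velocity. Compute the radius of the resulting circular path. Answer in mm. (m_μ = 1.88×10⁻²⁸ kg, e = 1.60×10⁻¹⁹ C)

r ≈ 46.6 mm

The kinetic energy gained is K = qV = (1×1.60×10^-19)(2360) = 3.78×10^-16 J.
v = √(2K/m) = 2.00×10^6 m/s.
r = mv/(qB) = (1.88×10^-28)(2.00×10^6) / [(1×1.60×10^-19)(0.0505)] = 0.0466 m.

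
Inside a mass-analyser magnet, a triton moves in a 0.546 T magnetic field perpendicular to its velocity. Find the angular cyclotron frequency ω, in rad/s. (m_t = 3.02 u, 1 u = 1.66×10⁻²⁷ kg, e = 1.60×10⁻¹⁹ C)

ω ≈ 1.74×10^7 rad/s

ω = qB/m = (1×1.60×10^-19)(0.546) / (5.01×10^-27) = 1.74×10^7 rad/s.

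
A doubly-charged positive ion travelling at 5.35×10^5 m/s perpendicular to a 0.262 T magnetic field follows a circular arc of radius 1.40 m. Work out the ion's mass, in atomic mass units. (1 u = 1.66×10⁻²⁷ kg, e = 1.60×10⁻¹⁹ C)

m ≈ 132 u

qvB = mv²/r ⇒ m = qBr/v.
m = (2×1.60×10^-19)(0.262)(1.40) / (5.35×10^5) = 2.19×10^-25 kg = 132 u.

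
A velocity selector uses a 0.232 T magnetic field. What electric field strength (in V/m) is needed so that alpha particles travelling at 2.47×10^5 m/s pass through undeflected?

E ≈ 5.73×10^4 V/m

qE = qvB ⇒ E = vB = (2.47×10^5)(0.232) = 5.73×10^4 V/m.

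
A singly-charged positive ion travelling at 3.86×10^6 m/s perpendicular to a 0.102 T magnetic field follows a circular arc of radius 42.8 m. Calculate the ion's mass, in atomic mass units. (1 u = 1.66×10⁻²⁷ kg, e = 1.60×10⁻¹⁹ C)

qvB = mv²/r ⇒ m = qBr/v.
m = (1×1.60×10^-19)(0.102)(42.8) / (3.86×10^6) = 1.81×10^-25 kg = 109 u.

m ≈ 109 u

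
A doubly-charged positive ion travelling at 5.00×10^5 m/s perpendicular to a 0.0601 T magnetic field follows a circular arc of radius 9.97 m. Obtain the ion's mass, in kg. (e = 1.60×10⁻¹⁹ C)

m ≈ 3.83×10^-25 kg

qvB = mv²/r ⇒ m = qBr/v.
m = (2×1.60×10^-19)(0.0601)(9.97) / (5.00×10^5) = 3.83×10^-25 kg.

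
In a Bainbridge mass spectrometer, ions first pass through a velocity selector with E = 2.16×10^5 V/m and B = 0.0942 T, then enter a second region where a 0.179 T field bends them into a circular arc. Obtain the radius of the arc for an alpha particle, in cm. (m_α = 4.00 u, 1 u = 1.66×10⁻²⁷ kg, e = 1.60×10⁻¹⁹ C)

r ≈ 26.6 cm

The selector passes v = E/B = 2.16×10^5/0.0942 = 2.29×10^6 m/s.
In the deflection region, r = mv/(qB₂) = (6.64×10^-27)(2.29×10^6) / [(2×1.60×10^-19)(0.179)] = 0.266 m.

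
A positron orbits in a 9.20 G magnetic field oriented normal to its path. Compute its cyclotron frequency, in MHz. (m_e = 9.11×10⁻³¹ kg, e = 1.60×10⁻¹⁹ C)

f = qB/(2πm) = (1×1.60×10^-19)(9.20×10^-4) / [2π(9.11×10^-31)] = 2.57×10^7 Hz.

f ≈ 25.7 MHz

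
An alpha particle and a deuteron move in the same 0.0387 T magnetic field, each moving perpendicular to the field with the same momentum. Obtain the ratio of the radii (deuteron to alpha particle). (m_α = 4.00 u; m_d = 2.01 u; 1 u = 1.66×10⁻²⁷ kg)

r = p/(qB) ⇒ at equal p, r ∝ 1/q.
r_{deuteron}/r_{alpha particle} = 2.00.

ratio ≈ 2.00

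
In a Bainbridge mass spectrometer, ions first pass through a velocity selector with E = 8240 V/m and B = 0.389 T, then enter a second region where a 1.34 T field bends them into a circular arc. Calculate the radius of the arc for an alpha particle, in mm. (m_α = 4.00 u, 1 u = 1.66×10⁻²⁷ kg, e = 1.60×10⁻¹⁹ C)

r ≈ 0.328 mm

The selector passes v = E/B = 8240/0.389 = 2.12×10^4 m/s.
In the deflection region, r = mv/(qB₂) = (6.64×10^-27)(2.12×10^4) / [(2×1.60×10^-19)(1.34)] = 3.28×10^-4 m.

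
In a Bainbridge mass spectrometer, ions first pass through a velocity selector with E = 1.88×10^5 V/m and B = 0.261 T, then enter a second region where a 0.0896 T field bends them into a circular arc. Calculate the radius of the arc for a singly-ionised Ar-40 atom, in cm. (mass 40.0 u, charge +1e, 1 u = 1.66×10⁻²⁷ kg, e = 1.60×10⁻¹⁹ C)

r ≈ 334 cm

The selector passes v = E/B = 1.88×10^5/0.261 = 7.20×10^5 m/s.
In the deflection region, r = mv/(qB₂) = (6.64×10^-26)(7.20×10^5) / [(1×1.60×10^-19)(0.0896)] = 3.34 m.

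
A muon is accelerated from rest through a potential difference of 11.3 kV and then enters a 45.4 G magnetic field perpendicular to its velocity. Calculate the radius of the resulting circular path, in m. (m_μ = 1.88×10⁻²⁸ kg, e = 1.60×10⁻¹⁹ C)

r ≈ 1.14 m

The kinetic energy gained is K = qV = (1×1.60×10^-19)(1.13×10^4) = 1.81×10^-15 J.
v = √(2K/m) = 4.39×10^6 m/s.
r = mv/(qB) = (1.88×10^-28)(4.39×10^6) / [(1×1.60×10^-19)(4.54×10^-3)] = 1.14 m.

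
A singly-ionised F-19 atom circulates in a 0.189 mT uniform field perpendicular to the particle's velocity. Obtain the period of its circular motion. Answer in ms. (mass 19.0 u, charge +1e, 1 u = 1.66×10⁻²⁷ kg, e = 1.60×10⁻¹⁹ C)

The cyclotron period is independent of speed: T = 2πm/(qB).
T = 2π(3.15×10^-26) / [(1×1.60×10^-19)(1.89×10^-4)] = 6.55×10^-3 s.

T ≈ 6.55 ms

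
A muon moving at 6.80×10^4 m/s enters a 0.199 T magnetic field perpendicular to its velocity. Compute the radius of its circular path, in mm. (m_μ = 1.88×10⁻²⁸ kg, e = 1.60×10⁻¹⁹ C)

r ≈ 0.402 mm

The magnetic force provides the centripetal force: qvB = mv²/r, so r = mv/(qB).
r = (1.88×10^-28 kg)(6.80×10^4 m/s) / [(1×1.60×10^-19 C)(0.199 T)] = 4.02×10^-4 m.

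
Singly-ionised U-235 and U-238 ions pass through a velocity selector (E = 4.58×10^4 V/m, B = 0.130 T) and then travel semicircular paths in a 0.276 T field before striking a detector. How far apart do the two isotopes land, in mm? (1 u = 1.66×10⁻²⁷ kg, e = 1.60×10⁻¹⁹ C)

Δd ≈ 79.5 mm

Both emerge at v = E/B₁ = 3.52×10^5 m/s.
r = mv/(qB₂), so r₁ = 3.1122 m and r₂ = 3.1519 m, giving Δr = 0.0397 m.
After a semicircle each ion lands a diameter 2r from the entry slit, so the separation is 2Δr = 0.0795 m.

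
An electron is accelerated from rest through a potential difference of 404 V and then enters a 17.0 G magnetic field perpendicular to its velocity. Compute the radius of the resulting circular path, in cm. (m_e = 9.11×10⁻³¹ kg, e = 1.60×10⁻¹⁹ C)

The kinetic energy gained is K = qV = (1×1.60×10^-19)(404) = 6.46×10^-17 J.
v = √(2K/m) = 1.19×10^7 m/s.
r = mv/(qB) = (9.11×10^-31)(1.19×10^7) / [(1×1.60×10^-19)(1.70×10^-3)] = 0.0399 m.

r ≈ 3.99 cm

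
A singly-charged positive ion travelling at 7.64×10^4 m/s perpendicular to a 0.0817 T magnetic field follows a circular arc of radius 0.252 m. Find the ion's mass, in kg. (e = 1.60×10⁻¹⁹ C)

m ≈ 4.31×10^-26 kg

qvB = mv²/r ⇒ m = qBr/v.
m = (1×1.60×10^-19)(0.0817)(0.252) / (7.64×10^4) = 4.31×10^-26 kg.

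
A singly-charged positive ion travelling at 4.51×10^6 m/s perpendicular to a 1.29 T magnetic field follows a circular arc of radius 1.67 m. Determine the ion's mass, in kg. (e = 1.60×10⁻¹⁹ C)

m ≈ 7.64×10^-26 kg

qvB = mv²/r ⇒ m = qBr/v.
m = (1×1.60×10^-19)(1.29)(1.67) / (4.51×10^6) = 7.64×10^-26 kg.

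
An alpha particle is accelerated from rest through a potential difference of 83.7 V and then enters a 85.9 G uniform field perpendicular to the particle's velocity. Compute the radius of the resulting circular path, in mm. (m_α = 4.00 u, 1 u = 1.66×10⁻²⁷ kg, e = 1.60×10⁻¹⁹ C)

r ≈ 217 mm

The kinetic energy gained is K = qV = (2×1.60×10^-19)(83.7) = 2.68×10^-17 J.
v = √(2K/m) = 8.98×10^4 m/s.
r = mv/(qB) = (6.64×10^-27)(8.98×10^4) / [(2×1.60×10^-19)(8.59×10^-3)] = 0.217 m.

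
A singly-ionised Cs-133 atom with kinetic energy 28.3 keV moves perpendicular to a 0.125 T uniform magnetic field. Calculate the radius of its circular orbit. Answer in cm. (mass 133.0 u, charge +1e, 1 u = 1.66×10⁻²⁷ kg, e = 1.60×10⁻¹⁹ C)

r ≈ 224 cm

Convert the energy: K = 28.3 keV = 4.53×10^-15 J.
v = √(2K/m) = √(2·4.53×10^-15/2.21×10^-25) = 2.03×10^5 m/s.
r = mv/(qB) = (2.21×10^-25)(2.03×10^5) / [(1×1.60×10^-19)(0.125)] = 2.24 m.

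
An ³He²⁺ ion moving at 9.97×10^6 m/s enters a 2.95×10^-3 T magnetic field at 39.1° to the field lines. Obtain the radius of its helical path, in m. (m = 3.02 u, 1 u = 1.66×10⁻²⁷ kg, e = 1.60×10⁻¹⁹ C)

Only the perpendicular component v⊥ = v sin39.1° = 6.29×10^6 m/s is bent by the field.
r = m v⊥ /(qB) = (5.01×10^-27)(6.29×10^6) / [(2×1.60×10^-19)(2.95×10^-3)] = 33.4 m.

r ≈ 33.4 m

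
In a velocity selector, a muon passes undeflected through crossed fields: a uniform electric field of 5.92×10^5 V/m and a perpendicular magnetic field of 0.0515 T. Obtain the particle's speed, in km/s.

v ≈ 11500 km/s

For zero net force, qE = qvB, so v = E/B.
v = (5.92×10^5) / (0.0515) = 1.15×10^7 m/s.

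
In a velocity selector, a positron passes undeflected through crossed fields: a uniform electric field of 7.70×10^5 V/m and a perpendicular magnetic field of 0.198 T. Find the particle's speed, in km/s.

v ≈ 3890 km/s

For zero net force, qE = qvB, so v = E/B.
v = (7.70×10^5) / (0.198) = 3.89×10^6 m/s.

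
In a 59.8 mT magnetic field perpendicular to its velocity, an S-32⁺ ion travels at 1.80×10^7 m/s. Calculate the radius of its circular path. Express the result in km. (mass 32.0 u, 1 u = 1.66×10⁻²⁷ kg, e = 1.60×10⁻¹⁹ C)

r ≈ 0.0999 km

The magnetic force provides the centripetal force: qvB = mv²/r, so r = mv/(qB).
r = (5.31×10^-26 kg)(1.80×10^7 m/s) / [(1×1.60×10^-19 C)(0.0598 T)] = 99.9 m.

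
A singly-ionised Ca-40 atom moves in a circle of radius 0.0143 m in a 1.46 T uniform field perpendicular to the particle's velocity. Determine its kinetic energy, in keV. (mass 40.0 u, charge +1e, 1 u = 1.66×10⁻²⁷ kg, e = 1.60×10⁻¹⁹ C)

K ≈ 0.525 keV

v = qBr/m = (1×1.60×10^-19)(1.46)(0.0143) / (6.64×10^-26) = 5.03×10^4 m/s.
K = ½mv² = 0.5·(6.64×10^-26)·(5.03×10^4)² = 8.40×10^-17 J = 0.525 keV.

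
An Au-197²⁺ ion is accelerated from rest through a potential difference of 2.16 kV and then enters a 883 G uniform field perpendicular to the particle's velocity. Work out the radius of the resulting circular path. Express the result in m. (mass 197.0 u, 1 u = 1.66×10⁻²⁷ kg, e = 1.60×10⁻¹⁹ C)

r ≈ 0.752 m

The kinetic energy gained is K = qV = (2×1.60×10^-19)(2160) = 6.91×10^-16 J.
v = √(2K/m) = 6.50×10^4 m/s.
r = mv/(qB) = (3.27×10^-25)(6.50×10^4) / [(2×1.60×10^-19)(0.0883)] = 0.752 m.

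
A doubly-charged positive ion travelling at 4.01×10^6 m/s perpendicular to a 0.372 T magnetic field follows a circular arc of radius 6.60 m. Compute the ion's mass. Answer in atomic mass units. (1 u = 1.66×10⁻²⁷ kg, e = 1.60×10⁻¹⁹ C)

m ≈ 118 u

qvB = mv²/r ⇒ m = qBr/v.
m = (2×1.60×10^-19)(0.372)(6.60) / (4.01×10^6) = 1.96×10^-25 kg = 118 u.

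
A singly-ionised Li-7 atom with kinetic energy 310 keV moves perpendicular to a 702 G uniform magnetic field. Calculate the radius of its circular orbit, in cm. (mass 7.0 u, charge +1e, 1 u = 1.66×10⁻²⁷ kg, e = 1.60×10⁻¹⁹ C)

Convert the energy: K = 310 keV = 4.96×10^-14 J.
v = √(2K/m) = √(2·4.96×10^-14/1.16×10^-26) = 2.92×10^6 m/s.
r = mv/(qB) = (1.16×10^-26)(2.92×10^6) / [(1×1.60×10^-19)(0.0702)] = 3.02 m.

r ≈ 302 cm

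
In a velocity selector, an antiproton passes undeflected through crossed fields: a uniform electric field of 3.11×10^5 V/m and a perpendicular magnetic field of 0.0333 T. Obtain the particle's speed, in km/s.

For zero net force, qE = qvB, so v = E/B.
v = (3.11×10^5) / (0.0333) = 9.34×10^6 m/s.

v ≈ 9340 km/s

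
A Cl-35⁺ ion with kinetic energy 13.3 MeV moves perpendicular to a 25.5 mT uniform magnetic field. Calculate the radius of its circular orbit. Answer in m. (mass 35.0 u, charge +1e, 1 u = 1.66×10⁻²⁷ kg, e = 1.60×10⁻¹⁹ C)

Convert the energy: K = 13.3 MeV = 2.13×10^-12 J.
v = √(2K/m) = √(2·2.13×10^-12/5.81×10^-26) = 8.56×10^6 m/s.
r = mv/(qB) = (5.81×10^-26)(8.56×10^6) / [(1×1.60×10^-19)(0.0255)] = 122 m.

r ≈ 122 m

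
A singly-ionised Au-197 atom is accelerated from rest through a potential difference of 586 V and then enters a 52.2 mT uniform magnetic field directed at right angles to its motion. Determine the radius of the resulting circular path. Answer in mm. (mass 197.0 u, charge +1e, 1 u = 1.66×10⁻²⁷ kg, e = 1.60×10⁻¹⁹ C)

r ≈ 938 mm

The kinetic energy gained is K = qV = (1×1.60×10^-19)(586) = 9.38×10^-17 J.
v = √(2K/m) = 2.39×10^4 m/s.
r = mv/(qB) = (3.27×10^-25)(2.39×10^4) / [(1×1.60×10^-19)(0.0522)] = 0.938 m.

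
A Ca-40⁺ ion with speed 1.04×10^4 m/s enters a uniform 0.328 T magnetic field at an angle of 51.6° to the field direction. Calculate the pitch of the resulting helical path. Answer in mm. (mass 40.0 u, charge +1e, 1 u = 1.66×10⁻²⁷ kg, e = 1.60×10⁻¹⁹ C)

pitch ≈ 51.4 mm

The velocity component along B is v∥ = v cos51.6° = 6460 m/s.
The cyclotron period T = 2πm/(qB) = 7.95×10^-6 s is set by m, q, B alone.
Pitch = v∥·T = (6460)(7.95×10^-6) = 0.0514 m.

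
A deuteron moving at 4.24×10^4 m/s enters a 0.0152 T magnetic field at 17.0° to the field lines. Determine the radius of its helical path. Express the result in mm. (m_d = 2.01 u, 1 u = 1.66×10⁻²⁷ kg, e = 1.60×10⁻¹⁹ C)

r ≈ 17.0 mm

Only the perpendicular component v⊥ = v sin17.0° = 1.24×10^4 m/s is bent by the field.
r = m v⊥ /(qB) = (3.34×10^-27)(1.24×10^4) / [(1×1.60×10^-19)(0.0152)] = 0.0170 m.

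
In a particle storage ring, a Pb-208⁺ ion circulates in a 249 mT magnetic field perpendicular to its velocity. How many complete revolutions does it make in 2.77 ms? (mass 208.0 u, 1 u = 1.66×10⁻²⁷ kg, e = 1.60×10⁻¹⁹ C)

T = 2πm/(qB) = 2π(3.4528×10^-25) / [(1×1.60×10^-19)(0.249)] = 5.4454×10^-5 s.
N = t/T = 2.77×10^-3 / 5.4454×10^-5 ≈ 50.87, so 50 complete revolutions.

N = 50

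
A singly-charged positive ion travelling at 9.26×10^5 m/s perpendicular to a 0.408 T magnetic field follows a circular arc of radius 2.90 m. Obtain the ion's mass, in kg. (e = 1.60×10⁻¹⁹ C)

qvB = mv²/r ⇒ m = qBr/v.
m = (1×1.60×10^-19)(0.408)(2.90) / (9.26×10^5) = 2.04×10^-25 kg.

m ≈ 2.04×10^-25 kg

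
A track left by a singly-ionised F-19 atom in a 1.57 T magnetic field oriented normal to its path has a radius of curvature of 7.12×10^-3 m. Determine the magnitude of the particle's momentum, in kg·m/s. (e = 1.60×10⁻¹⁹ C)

Since qvB = mv²/r, the momentum p = mv = qBr.
p = (1×1.60×10^-19)(1.57)(7.12×10^-3) = 1.79×10^-21 kg·m/s.

p ≈ 1.79×10^-21 kg·m/s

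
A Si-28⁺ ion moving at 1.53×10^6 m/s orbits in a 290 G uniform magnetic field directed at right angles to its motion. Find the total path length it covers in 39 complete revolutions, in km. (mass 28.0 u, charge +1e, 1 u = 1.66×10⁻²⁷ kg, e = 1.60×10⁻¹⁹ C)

r = mv/(qB) = 15.3 m, so one revolution covers 2πr = 96.3 m.
In 39 revolutions: L = 39·2πr = 3760 m.

L ≈ 3.76 km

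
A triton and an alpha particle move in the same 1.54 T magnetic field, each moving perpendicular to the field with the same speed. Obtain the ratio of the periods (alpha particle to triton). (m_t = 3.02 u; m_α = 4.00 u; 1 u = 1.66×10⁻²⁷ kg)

ratio ≈ 0.662

T = 2πm/(qB) is independent of speed, so T₂/T₁ = (m₂/q₂)/(m₁/q₁).
T_{alpha particle}/T_{triton} = (6.64×10^-27/2e) / (5.01×10^-27/1e) = 0.662.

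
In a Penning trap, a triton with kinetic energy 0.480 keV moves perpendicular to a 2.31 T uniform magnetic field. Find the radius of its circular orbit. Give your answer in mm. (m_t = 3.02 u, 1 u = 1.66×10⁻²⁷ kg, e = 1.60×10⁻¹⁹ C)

r ≈ 2.37 mm

Convert the energy: K = 0.480 keV = 7.68×10^-17 J.
v = √(2K/m) = √(2·7.68×10^-17/5.01×10^-27) = 1.75×10^5 m/s.
r = mv/(qB) = (5.01×10^-27)(1.75×10^5) / [(1×1.60×10^-19)(2.31)] = 2.37×10^-3 m.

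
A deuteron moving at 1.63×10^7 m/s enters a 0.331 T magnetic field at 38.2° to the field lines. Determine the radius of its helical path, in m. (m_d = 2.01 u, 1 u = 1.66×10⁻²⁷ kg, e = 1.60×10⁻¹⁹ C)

r ≈ 0.635 m

Only the perpendicular component v⊥ = v sin38.2° = 1.01×10^7 m/s is bent by the field.
r = m v⊥ /(qB) = (3.34×10^-27)(1.01×10^7) / [(1×1.60×10^-19)(0.331)] = 0.635 m.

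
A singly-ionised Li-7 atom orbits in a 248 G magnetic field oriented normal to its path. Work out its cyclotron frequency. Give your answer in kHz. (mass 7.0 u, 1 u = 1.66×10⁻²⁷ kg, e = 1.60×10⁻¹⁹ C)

f = qB/(2πm) = (1×1.60×10^-19)(0.0248) / [2π(1.16×10^-26)] = 5.43×10^4 Hz.

f ≈ 54.3 kHz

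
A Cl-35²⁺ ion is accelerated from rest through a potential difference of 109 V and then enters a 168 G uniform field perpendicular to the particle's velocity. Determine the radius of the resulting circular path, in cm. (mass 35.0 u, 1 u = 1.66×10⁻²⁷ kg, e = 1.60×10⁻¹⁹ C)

The kinetic energy gained is K = qV = (2×1.60×10^-19)(109) = 3.49×10^-17 J.
v = √(2K/m) = 3.47×10^4 m/s.
r = mv/(qB) = (5.81×10^-26)(3.47×10^4) / [(2×1.60×10^-19)(0.0168)] = 0.374 m.

r ≈ 37.4 cm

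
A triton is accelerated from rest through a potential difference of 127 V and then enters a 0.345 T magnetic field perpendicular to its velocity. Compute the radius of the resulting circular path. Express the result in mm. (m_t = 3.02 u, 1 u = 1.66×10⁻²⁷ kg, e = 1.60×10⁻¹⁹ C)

r ≈ 8.18 mm

The kinetic energy gained is K = qV = (1×1.60×10^-19)(127) = 2.03×10^-17 J.
v = √(2K/m) = 9.00×10^4 m/s.
r = mv/(qB) = (5.01×10^-27)(9.00×10^4) / [(1×1.60×10^-19)(0.345)] = 8.18×10^-3 m.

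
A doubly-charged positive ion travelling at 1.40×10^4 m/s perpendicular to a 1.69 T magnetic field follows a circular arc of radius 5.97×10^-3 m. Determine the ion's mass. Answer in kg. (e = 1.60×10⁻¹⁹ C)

m ≈ 2.31×10^-25 kg

qvB = mv²/r ⇒ m = qBr/v.
m = (2×1.60×10^-19)(1.69)(5.97×10^-3) / (1.40×10^4) = 2.31×10^-25 kg.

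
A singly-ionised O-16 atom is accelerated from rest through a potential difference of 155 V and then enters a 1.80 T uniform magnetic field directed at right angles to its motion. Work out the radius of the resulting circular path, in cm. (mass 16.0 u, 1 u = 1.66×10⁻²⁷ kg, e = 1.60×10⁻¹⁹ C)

r ≈ 0.399 cm

The kinetic energy gained is K = qV = (1×1.60×10^-19)(155) = 2.48×10^-17 J.
v = √(2K/m) = 4.32×10^4 m/s.
r = mv/(qB) = (2.66×10^-26)(4.32×10^4) / [(1×1.60×10^-19)(1.80)] = 3.99×10^-3 m.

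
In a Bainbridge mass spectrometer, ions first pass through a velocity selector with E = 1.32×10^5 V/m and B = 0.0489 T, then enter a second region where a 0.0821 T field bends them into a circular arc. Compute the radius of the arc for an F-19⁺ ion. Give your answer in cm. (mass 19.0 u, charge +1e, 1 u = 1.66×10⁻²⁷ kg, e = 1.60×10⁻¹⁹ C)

r ≈ 648 cm

The selector passes v = E/B = 1.32×10^5/0.0489 = 2.70×10^6 m/s.
In the deflection region, r = mv/(qB₂) = (3.15×10^-26)(2.70×10^6) / [(1×1.60×10^-19)(0.0821)] = 6.48 m.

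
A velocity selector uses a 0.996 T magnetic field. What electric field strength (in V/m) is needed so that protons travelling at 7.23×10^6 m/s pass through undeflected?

qE = qvB ⇒ E = vB = (7.23×10^6)(0.996) = 7.20×10^6 V/m.

E ≈ 7.20×10^6 V/m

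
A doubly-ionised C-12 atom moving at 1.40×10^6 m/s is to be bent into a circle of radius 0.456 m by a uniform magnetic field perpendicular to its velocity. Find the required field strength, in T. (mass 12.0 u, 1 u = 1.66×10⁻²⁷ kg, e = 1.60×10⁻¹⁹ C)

B ≈ 0.191 T

qvB = mv²/r gives B = mv/(qr).
B = (1.99×10^-26)(1.40×10^6) / [(2×1.60×10^-19)(0.456)] = 0.191 T.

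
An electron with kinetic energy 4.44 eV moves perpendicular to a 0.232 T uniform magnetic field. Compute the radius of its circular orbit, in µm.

Convert the energy: K = 4.44 eV = 7.10×10^-19 J.
v = √(2K/m) = √(2·7.10×10^-19/9.11×10^-31) = 1.25×10^6 m/s.
r = mv/(qB) = (9.11×10^-31)(1.25×10^6) / [(1×1.60×10^-19)(0.232)] = 3.06×10^-5 m.

r ≈ 30.6 µm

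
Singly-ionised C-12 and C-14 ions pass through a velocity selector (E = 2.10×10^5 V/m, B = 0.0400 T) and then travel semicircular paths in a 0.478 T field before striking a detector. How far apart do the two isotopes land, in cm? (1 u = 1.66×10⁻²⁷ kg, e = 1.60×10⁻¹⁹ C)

Δd ≈ 45.6 cm

Both emerge at v = E/B₁ = 5.25×10^6 m/s.
r = mv/(qB₂), so r₁ = 1.367 m and r₂ = 1.595 m, giving Δr = 0.228 m.
After a semicircle each ion lands a diameter 2r from the entry slit, so the separation is 2Δr = 0.456 m.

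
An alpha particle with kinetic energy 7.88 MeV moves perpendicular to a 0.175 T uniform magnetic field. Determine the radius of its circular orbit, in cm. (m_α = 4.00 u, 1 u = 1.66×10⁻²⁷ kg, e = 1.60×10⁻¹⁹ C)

Convert the energy: K = 7.88 MeV = 1.26×10^-12 J.
v = √(2K/m) = √(2·1.26×10^-12/6.64×10^-27) = 1.95×10^7 m/s.
r = mv/(qB) = (6.64×10^-27)(1.95×10^7) / [(2×1.60×10^-19)(0.175)] = 2.31 m.

r ≈ 231 cm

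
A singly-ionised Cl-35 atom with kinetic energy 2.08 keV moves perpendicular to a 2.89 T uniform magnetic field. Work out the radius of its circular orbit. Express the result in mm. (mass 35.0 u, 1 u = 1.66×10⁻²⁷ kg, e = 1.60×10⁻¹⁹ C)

r ≈ 13.4 mm

Convert the energy: K = 2.08 keV = 3.33×10^-16 J.
v = √(2K/m) = √(2·3.33×10^-16/5.81×10^-26) = 1.07×10^5 m/s.
r = mv/(qB) = (5.81×10^-26)(1.07×10^5) / [(1×1.60×10^-19)(2.89)] = 0.0134 m.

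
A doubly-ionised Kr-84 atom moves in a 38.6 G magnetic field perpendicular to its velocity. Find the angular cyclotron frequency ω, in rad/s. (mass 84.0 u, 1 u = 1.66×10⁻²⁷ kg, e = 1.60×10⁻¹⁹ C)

ω = qB/m = (2×1.60×10^-19)(3.86×10^-3) / (1.39×10^-25) = 8860 rad/s.

ω ≈ 8860 rad/s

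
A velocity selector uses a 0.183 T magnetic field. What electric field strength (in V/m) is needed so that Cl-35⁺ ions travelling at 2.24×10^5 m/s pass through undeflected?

qE = qvB ⇒ E = vB = (2.24×10^5)(0.183) = 4.10×10^4 V/m.

E ≈ 4.10×10^4 V/m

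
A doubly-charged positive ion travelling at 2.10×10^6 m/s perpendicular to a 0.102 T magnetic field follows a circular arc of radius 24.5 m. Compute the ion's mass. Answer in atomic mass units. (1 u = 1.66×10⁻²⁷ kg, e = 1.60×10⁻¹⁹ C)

qvB = mv²/r ⇒ m = qBr/v.
m = (2×1.60×10^-19)(0.102)(24.5) / (2.10×10^6) = 3.81×10^-25 kg = 229 u.

m ≈ 229 u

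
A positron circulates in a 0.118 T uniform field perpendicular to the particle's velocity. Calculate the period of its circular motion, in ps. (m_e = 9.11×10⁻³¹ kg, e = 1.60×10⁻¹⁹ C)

The cyclotron period is independent of speed: T = 2πm/(qB).
T = 2π(9.11×10^-31) / [(1×1.60×10^-19)(0.118)] = 3.03×10^-10 s.

T ≈ 303 ps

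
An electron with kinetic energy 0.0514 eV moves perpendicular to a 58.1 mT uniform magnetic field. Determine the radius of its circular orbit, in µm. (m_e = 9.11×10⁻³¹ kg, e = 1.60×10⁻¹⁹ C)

Convert the energy: K = 0.0514 eV = 8.22×10^-21 J.
v = √(2K/m) = √(2·8.22×10^-21/9.11×10^-31) = 1.34×10^5 m/s.
r = mv/(qB) = (9.11×10^-31)(1.34×10^5) / [(1×1.60×10^-19)(0.0581)] = 1.32×10^-5 m.

r ≈ 13.2 µm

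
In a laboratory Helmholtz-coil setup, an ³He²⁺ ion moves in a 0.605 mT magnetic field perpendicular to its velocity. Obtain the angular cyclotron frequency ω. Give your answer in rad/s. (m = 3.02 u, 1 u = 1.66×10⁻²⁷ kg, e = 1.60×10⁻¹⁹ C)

ω ≈ 3.86×10^4 rad/s

ω = qB/m = (2×1.60×10^-19)(6.05×10^-4) / (5.01×10^-27) = 3.86×10^4 rad/s.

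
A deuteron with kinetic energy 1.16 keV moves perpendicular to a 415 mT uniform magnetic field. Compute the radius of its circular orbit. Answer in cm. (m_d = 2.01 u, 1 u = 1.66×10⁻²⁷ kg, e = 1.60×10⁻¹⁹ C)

Convert the energy: K = 1.16 keV = 1.86×10^-16 J.
v = √(2K/m) = √(2·1.86×10^-16/3.34×10^-27) = 3.34×10^5 m/s.
r = mv/(qB) = (3.34×10^-27)(3.34×10^5) / [(1×1.60×10^-19)(0.415)] = 0.0168 m.

r ≈ 1.68 cm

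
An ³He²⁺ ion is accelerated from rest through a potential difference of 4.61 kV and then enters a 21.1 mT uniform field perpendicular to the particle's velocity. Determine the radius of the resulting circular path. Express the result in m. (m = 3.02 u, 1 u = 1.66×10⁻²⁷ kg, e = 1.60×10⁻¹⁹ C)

r ≈ 0.570 m

The kinetic energy gained is K = qV = (2×1.60×10^-19)(4610) = 1.48×10^-15 J.
v = √(2K/m) = 7.67×10^5 m/s.
r = mv/(qB) = (5.01×10^-27)(7.67×10^5) / [(2×1.60×10^-19)(0.0211)] = 0.570 m.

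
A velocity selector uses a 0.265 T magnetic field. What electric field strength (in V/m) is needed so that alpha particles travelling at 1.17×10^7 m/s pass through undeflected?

E ≈ 3.10×10^6 V/m

qE = qvB ⇒ E = vB = (1.17×10^7)(0.265) = 3.10×10^6 V/m.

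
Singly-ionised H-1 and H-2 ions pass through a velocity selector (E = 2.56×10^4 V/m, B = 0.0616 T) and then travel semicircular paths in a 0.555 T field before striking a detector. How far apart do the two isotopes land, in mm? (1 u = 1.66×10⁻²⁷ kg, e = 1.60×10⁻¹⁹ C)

Δd ≈ 15.5 mm

Both emerge at v = E/B₁ = 4.16×10^5 m/s.
r = mv/(qB₂), so r₁ = 7.769×10^-3 m and r₂ = 0.01554 m, giving Δr = 7.77×10^-3 m.
After a semicircle each ion lands a diameter 2r from the entry slit, so the separation is 2Δr = 0.0155 m.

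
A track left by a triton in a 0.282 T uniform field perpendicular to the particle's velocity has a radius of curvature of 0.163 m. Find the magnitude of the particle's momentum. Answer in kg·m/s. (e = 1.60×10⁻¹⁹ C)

Since qvB = mv²/r, the momentum p = mv = qBr.
p = (1×1.60×10^-19)(0.282)(0.163) = 7.35×10^-21 kg·m/s.

p ≈ 7.35×10^-21 kg·m/s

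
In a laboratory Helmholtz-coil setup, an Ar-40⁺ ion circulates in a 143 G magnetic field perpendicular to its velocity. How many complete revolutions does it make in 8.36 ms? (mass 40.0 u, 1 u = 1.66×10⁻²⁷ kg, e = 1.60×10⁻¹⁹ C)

N = 45

T = 2πm/(qB) = 2π(6.64×10^-26) / [(1×1.60×10^-19)(0.0143)] = 1.8234×10^-4 s.
N = t/T = 8.36×10^-3 / 1.8234×10^-4 ≈ 45.85, so 45 complete revolutions.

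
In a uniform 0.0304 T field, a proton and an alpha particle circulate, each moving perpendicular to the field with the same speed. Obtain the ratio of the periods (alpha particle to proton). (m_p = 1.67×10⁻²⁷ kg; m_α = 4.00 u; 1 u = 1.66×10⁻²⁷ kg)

ratio ≈ 1.99

T = 2πm/(qB) is independent of speed, so T₂/T₁ = (m₂/q₂)/(m₁/q₁).
T_{alpha particle}/T_{proton} = (6.64×10^-27/2e) / (1.67×10^-27/1e) = 1.99.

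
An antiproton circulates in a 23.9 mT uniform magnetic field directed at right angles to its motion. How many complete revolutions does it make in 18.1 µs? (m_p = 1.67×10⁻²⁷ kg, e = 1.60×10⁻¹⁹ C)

N = 6

T = 2πm/(qB) = 2π(1.67×10^-27) / [(1×1.60×10^-19)(0.0239)] = 2.7440×10^-6 s.
N = t/T = 1.81×10^-5 / 2.7440×10^-6 ≈ 6.60, so 6 complete revolutions.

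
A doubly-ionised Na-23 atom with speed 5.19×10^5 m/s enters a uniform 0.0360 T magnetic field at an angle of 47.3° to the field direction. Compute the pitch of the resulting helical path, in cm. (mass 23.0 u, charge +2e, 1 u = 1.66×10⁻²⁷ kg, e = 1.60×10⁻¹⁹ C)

The velocity component along B is v∥ = v cos47.3° = 3.52×10^5 m/s.
The cyclotron period T = 2πm/(qB) = 2.08×10^-5 s is set by m, q, B alone.
Pitch = v∥·T = (3.52×10^5)(2.08×10^-5) = 7.33 m.

pitch ≈ 733 cm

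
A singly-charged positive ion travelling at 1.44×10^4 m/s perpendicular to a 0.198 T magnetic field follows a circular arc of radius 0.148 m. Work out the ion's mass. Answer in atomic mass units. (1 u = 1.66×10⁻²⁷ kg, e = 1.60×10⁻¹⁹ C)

qvB = mv²/r ⇒ m = qBr/v.
m = (1×1.60×10^-19)(0.198)(0.148) / (1.44×10^4) = 3.26×10^-25 kg = 196 u.

m ≈ 196 u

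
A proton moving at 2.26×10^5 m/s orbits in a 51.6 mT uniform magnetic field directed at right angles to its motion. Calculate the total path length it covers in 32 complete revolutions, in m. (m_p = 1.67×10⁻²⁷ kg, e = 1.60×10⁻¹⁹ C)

L ≈ 9.19 m

r = mv/(qB) = 0.0457 m, so one revolution covers 2πr = 0.287 m.
In 32 revolutions: L = 32·2πr = 9.19 m.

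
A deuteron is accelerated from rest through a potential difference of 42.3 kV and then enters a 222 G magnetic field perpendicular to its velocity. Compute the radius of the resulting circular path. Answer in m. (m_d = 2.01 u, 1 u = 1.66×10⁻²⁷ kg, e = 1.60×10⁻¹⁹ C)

The kinetic energy gained is K = qV = (1×1.60×10^-19)(4.23×10^4) = 6.77×10^-15 J.
v = √(2K/m) = 2.01×10^6 m/s.
r = mv/(qB) = (3.34×10^-27)(2.01×10^6) / [(1×1.60×10^-19)(0.0222)] = 1.89 m.

r ≈ 1.89 m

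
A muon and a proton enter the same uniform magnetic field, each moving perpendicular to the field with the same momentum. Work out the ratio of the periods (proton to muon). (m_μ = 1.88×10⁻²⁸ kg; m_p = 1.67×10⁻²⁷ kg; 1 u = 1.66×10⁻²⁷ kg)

T = 2πm/(qB) is independent of speed, so T₂/T₁ = (m₂/q₂)/(m₁/q₁).
T_{proton}/T_{muon} = (1.67×10^-27/1e) / (1.88×10^-28/1e) = 8.88.

ratio ≈ 8.88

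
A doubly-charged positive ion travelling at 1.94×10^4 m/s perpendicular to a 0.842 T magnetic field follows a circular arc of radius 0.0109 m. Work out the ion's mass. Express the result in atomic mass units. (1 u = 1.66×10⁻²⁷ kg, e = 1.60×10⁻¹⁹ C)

m ≈ 91.2 u

qvB = mv²/r ⇒ m = qBr/v.
m = (2×1.60×10^-19)(0.842)(0.0109) / (1.94×10^4) = 1.51×10^-25 kg = 91.2 u.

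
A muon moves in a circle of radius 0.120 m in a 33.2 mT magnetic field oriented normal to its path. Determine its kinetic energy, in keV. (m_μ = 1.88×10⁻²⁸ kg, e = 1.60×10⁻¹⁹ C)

K ≈ 6.75 keV

v = qBr/m = (1×1.60×10^-19)(0.0332)(0.120) / (1.88×10^-28) = 3.39×10^6 m/s.
K = ½mv² = 0.5·(1.88×10^-28)·(3.39×10^6)² = 1.08×10^-15 J = 6.75 keV.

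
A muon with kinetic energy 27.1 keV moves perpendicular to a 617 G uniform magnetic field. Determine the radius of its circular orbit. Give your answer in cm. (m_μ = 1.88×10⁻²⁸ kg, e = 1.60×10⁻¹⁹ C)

Convert the energy: K = 27.1 keV = 4.34×10^-15 J.
v = √(2K/m) = √(2·4.34×10^-15/1.88×10^-28) = 6.79×10^6 m/s.
r = mv/(qB) = (1.88×10^-28)(6.79×10^6) / [(1×1.60×10^-19)(0.0617)] = 0.129 m.

r ≈ 12.9 cm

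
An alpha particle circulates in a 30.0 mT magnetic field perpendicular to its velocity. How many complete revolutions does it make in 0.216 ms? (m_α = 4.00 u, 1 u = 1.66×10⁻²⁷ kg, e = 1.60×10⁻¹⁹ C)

T = 2πm/(qB) = 2π(6.64×10^-27) / [(2×1.60×10^-19)(0.0300)] = 4.3459×10^-6 s.
N = t/T = 2.16×10^-4 / 4.3459×10^-6 ≈ 49.70, so 49 complete revolutions.

N = 49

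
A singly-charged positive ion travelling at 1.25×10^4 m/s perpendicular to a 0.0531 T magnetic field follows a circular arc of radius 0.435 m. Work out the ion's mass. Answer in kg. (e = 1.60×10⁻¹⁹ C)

m ≈ 2.96×10^-25 kg

qvB = mv²/r ⇒ m = qBr/v.
m = (1×1.60×10^-19)(0.0531)(0.435) / (1.25×10^4) = 2.96×10^-25 kg.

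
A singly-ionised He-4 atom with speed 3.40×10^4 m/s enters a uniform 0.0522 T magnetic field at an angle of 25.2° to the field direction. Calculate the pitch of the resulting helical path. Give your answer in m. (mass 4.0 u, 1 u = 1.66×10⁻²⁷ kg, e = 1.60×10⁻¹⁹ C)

The velocity component along B is v∥ = v cos25.2° = 3.08×10^4 m/s.
The cyclotron period T = 2πm/(qB) = 5.00×10^-6 s is set by m, q, B alone.
Pitch = v∥·T = (3.08×10^4)(5.00×10^-6) = 0.154 m.

pitch ≈ 0.154 m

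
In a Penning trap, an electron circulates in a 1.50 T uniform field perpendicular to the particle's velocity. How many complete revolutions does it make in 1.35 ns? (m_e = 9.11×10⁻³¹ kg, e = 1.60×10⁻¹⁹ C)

N = 56

T = 2πm/(qB) = 2π(9.11×10^-31) / [(1×1.60×10^-19)(1.50)] = 2.3850×10^-11 s.
N = t/T = 1.35×10^-9 / 2.3850×10^-11 ≈ 56.60, so 56 complete revolutions.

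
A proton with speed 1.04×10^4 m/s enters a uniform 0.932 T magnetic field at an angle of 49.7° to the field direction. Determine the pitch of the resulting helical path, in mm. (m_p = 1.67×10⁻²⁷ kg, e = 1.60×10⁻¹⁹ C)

The velocity component along B is v∥ = v cos49.7° = 6730 m/s.
The cyclotron period T = 2πm/(qB) = 7.04×10^-8 s is set by m, q, B alone.
Pitch = v∥·T = (6730)(7.04×10^-8) = 4.73×10^-4 m.

pitch ≈ 0.473 mm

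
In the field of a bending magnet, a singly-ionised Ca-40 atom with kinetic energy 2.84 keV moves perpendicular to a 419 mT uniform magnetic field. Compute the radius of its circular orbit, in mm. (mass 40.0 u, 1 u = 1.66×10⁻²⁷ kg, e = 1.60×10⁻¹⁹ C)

r ≈ 116 mm

Convert the energy: K = 2.84 keV = 4.54×10^-16 J.
v = √(2K/m) = √(2·4.54×10^-16/6.64×10^-26) = 1.17×10^5 m/s.
r = mv/(qB) = (6.64×10^-26)(1.17×10^5) / [(1×1.60×10^-19)(0.419)] = 0.116 m.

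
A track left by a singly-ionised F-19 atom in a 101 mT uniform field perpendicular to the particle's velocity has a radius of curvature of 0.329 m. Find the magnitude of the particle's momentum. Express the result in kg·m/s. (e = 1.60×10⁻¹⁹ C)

p ≈ 5.32×10^-21 kg·m/s

Since qvB = mv²/r, the momentum p = mv = qBr.
p = (1×1.60×10^-19)(0.101)(0.329) = 5.32×10^-21 kg·m/s.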